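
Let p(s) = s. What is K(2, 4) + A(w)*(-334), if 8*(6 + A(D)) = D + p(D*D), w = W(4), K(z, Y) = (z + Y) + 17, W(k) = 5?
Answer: 1549/2 ≈ 774.50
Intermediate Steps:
K(z, Y) = 17 + Y + z (K(z, Y) = (Y + z) + 17 = 17 + Y + z)
w = 5
A(D) = -6 + D/8 + D**2/8 (A(D) = -6 + (D + D*D)/8 = -6 + (D + D**2)/8 = -6 + (D/8 + D**2/8) = -6 + D/8 + D**2/8)
K(2, 4) + A(w)*(-334) = (17 + 4 + 2) + (-6 + (1/8)*5 + (1/8)*5**2)*(-334) = 23 + (-6 + 5/8 + (1/8)*25)*(-334) = 23 + (-6 + 5/8 + 25/8)*(-334) = 23 - 9/4*(-334) = 23 + 1503/2 = 1549/2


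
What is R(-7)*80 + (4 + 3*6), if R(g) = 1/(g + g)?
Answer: 114/7 ≈ 16.286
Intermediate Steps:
R(g) = 1/(2*g)
R(-7)*80 + (4 + 3*6) = ((½)/(-7))*80 + (4 + 3*6) = ((½)*(-⅐))*80 + (4 + 18) = -1/14*80 + 22 = -40/7 + 22 = 114/7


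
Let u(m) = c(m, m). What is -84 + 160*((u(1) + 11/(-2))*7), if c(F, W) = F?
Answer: -5124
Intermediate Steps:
u(m) = m
-84 + 160*((u(1) + 11/(-2))*7) = -84 + 160*((1 + 11/(-2))*7) = -84 + 160*((1 + 11*(-½))*7) = -84 + 160*((1 - 11/2)*7) = -84 + 160*(-9/2*7) = -84 + 160*(-63/2) = -84 - 5040 = -5124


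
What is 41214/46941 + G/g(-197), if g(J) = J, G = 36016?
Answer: -560835966/3082459 ≈ -181.94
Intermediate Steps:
41214/46941 + G/g(-197) = 41214/46941 + 36016/(-197) = 41214*(1/46941) + 36016*(-1/197) = 13738/15647 - 36016/197 = -560835966/3082459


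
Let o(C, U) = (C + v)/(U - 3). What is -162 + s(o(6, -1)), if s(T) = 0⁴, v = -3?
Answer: -162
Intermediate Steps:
o(C, U) = (-3 + C)/(-3 + U) (o(C, U) = (C - 3)/(U - 3) = (-3 + C)/(-3 + U))
s(T) = 0
-162 + s(o(6, -1)) = -162 + 0 = -162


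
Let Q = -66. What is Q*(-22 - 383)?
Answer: 26730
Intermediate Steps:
Q*(-22 - 383) = -66*(-22 - 383) = -66*(-405) = 26730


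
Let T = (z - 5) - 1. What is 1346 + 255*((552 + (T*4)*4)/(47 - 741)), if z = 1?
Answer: 406882/347 ≈ 1172.6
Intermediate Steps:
T = -5 (T = (1 - 5) - 1 = -4 - 1 = -5)
1346 + 255*((552 + (T*4)*4)/(47 - 741)) = 1346 + 255*((552 - 5*4*4)/(47 - 741)) = 1346 + 255*((552 - 20*4)/(-694)) = 1346 + 255*((552 - 80)*(-1/694)) = 1346 + 255*(472*(-1/694)) = 1346 + 255*(-236/347) = 1346 - 60180/347 = 406882/347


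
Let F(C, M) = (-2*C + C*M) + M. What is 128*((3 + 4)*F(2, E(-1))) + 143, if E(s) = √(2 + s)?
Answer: -753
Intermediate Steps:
F(C, M) = M - 2*C + C*M
128*((3 + 4)*F(2, E(-1))) + 143 = 128*((3 + 4)*(√(2 - 1) - 2*2 + 2*√(2 - 1))) + 143 = 128*(7*(√1 - 4 + 2*√1)) + 143 = 128*(7*(1 - 4 + 2*1)) + 143 = 128*(7*(1 - 4 + 2)) + 143 = 128*(7*(-1)) + 143 = 128*(-7) + 143 = -896 + 143 = -753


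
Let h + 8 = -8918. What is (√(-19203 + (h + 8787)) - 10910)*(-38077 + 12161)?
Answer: 282743560 - 25916*I*√19342 ≈ 2.8274e+8 - 3.6043e+6*I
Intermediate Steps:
h = -8926 (h = -8 - 8918 = -8926)
(√(-19203 + (h + 8787)) - 10910)*(-38077 + 12161) = (√(-19203 + (-8926 + 8787)) - 10910)*(-38077 + 12161) = (√(-19203 - 139) - 10910)*(-25916) = (√(-19342) - 10910)*(-25916) = (I*√19342 - 10910)*(-25916) = (-10910 + I*√19342)*(-25916) = 282743560 - 25916*I*√19342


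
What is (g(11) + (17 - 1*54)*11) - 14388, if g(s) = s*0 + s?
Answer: -14784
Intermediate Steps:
g(s) = s (g(s) = 0 + s = s)
(g(11) + (17 - 1*54)*11) - 14388 = (11 + (17 - 1*54)*11) - 14388 = (11 + (17 - 54)*11) - 14388 = (11 - 37*11) - 14388 = (11 - 407) - 14388 = -396 - 14388 = -14784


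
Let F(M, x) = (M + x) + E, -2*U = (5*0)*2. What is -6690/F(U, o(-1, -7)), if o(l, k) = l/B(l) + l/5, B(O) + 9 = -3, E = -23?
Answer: 401400/1387 ≈ 289.40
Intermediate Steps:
B(O) = -12 (B(O) = -9 - 3 = -12)
U = 0 (U = -5*0*2/2 = -0*2 = -½*0 = 0)
o(l, k) = 7*l/60 (o(l, k) = l/(-12) + l/5 = l*(-1/12) + l*(⅕) = -l/12 + l/5 = 7*l/60)
F(M, x) = -23 + M + x (F(M, x) = (M + x) - 23 = -23 + M + x)
-6690/F(U, o(-1, -7)) = -6690/(-23 + 0 + (7/60)*(-1)) = -6690/(-23 + 0 - 7/60) = -6690/(-1387/60) = -6690*(-60/1387) = 401400/1387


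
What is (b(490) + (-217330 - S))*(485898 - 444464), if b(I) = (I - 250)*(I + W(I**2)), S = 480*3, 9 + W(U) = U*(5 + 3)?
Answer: 19096461152780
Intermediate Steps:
W(U) = -9 + 8*U (W(U) = -9 + U*(5 + 3) = -9 + U*8 = -9 + 8*U)
S = 1440
b(I) = (-250 + I)*(-9 + I + 8*I**2) (b(I) = (I - 250)*(I + (-9 + 8*I**2)) = (-250 + I)*(-9 + I + 8*I**2))
(b(490) + (-217330 - S))*(485898 - 444464) = ((2250 - 1999*490**2 - 259*490 + 8*490**3) + (-217330 - 1*1440))*(485898 - 444464) = ((2250 - 1999*240100 - 126910 + 8*117649000) + (-217330 - 1440))*41434 = ((2250 - 479959900 - 126910 + 941192000) - 218770)*41434 = (461107440 - 218770)*41434 = 460888670*41434 = 19096461152780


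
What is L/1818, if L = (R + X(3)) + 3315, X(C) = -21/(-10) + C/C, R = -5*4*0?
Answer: 33181/18180 ≈ 1.8251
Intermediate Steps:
R = 0 (R = -20*0 = 0)
X(C) = 31/10 (X(C) = -21*(-⅒) + 1 = 21/10 + 1 = 31/10)
L = 33181/10 (L = (0 + 31/10) + 3315 = 31/10 + 3315 = 33181/10 ≈ 3318.1)
L/1818 = (33181/10)/1818 = (33181/10)*(1/1818) = 33181/18180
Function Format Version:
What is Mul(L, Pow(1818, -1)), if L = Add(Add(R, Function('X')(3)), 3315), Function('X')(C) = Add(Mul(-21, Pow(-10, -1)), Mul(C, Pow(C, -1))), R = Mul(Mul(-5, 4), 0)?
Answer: Rational(33181, 18180) ≈ 1.8251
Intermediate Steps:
R = 0 (R = Mul(-20, 0) = 0)
Function('X')(C) = Rational(31, 10) (Function('X')(C) = Add(Mul(-21, Rational(-1, 10)), 1) = Add(Rational(21, 10), 1) = Rational(31, 10))
L = Rational(33181, 10) (L = Add(Add(0, Rational(31, 10)), 3315) = Add(Rational(31, 10), 3315) = Rational(33181, 10) ≈ 3318.1)
Mul(L, Pow(1818, -1)) = Mul(Rational(33181, 10), Pow(1818, -1)) = Mul(Rational(33181, 10), Rational(1, 1818)) = Rational(33181, 18180)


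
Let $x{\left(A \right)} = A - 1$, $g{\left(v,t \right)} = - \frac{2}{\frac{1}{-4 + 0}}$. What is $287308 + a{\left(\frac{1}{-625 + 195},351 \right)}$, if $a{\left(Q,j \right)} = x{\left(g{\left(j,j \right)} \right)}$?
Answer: $287315$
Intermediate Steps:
$g{\left(v,t \right)} = 8$ ($g{\left(v,t \right)} = - \frac{2}{\frac{1}{-4}} = - \frac{2}{- \frac{1}{4}} = \left(-2\right) \left(-4\right) = 8$)
$x{\left(A \right)} = -1 + A$ ($x{\left(A \right)} = A - 1 = -1 + A$)
$a{\left(Q,j \right)} = 7$ ($a{\left(Q,j \right)} = -1 + 8 = 7$)
$287308 + a{\left(\frac{1}{-625 + 195},351 \right)} = 287308 + 7 = 287315$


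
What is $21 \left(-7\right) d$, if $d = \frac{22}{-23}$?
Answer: $\frac{3234}{23} \approx 140.61$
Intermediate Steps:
$d = - \frac{22}{23}$ ($d = 22 \left(- \frac{1}{23}\right) = - \frac{22}{23} \approx -0.95652$)
$21 \left(-7\right) d = 21 \left(-7\right) \left(- \frac{22}{23}\right) = \left(-147\right) \left(- \frac{22}{23}\right) = \frac{3234}{23}$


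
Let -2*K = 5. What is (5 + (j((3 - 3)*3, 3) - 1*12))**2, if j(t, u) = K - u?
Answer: 625/4 ≈ 156.25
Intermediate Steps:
K = -5/2 (K = -1/2*5 = -5/2 ≈ -2.5000)
j(t, u) = -5/2 - u
(5 + (j((3 - 3)*3, 3) - 1*12))**2 = (5 + ((-5/2 - 1*3) - 1*12))**2 = (5 + ((-5/2 - 3) - 12))**2 = (5 + (-11/2 - 12))**2 = (5 - 35/2)**2 = (-25/2)**2 = 625/4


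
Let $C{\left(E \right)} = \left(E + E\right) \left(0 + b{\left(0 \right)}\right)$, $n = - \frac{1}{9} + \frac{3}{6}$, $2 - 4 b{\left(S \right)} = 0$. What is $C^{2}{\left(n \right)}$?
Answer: $\frac{49}{324} \approx 0.15123$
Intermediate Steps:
$b{\left(S \right)} = \frac{1}{2}$ ($b{\left(S \right)} = \frac{1}{2} - 0 = \frac{1}{2} + 0 = \frac{1}{2}$)
$n = \frac{7}{18}$ ($n = \left(-1\right) \frac{1}{9} + 3 \cdot \frac{1}{6} = - \frac{1}{9} + \frac{1}{2} = \frac{7}{18} \approx 0.38889$)
$C{\left(E \right)} = E$ ($C{\left(E \right)} = \left(E + E\right) \left(0 + \frac{1}{2}\right) = 2 E \frac{1}{2} = E$)
$C^{2}{\left(n \right)} = \left(\frac{7}{18}\right)^{2} = \frac{49}{324}$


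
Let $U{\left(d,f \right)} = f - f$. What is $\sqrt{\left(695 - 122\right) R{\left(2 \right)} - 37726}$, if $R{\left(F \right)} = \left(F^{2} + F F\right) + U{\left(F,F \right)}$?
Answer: $i \sqrt{33142} \approx 182.05 i$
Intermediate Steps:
$U{\left(d,f \right)} = 0$
$R{\left(F \right)} = 2 F^{2}$ ($R{\left(F \right)} = \left(F^{2} + F F\right) + 0 = \left(F^{2} + F^{2}\right) + 0 = 2 F^{2} + 0 = 2 F^{2}$)
$\sqrt{\left(695 - 122\right) R{\left(2 \right)} - 37726} = \sqrt{\left(695 - 122\right) 2 \cdot 2^{2} - 37726} = \sqrt{573 \cdot 2 \cdot 4 - 37726} = \sqrt{573 \cdot 8 - 37726} = \sqrt{4584 - 37726} = \sqrt{-33142} = i \sqrt{33142}$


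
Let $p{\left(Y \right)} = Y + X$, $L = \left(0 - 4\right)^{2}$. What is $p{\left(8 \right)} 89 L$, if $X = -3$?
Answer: $7120$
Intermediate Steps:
$L = 16$ ($L = \left(-4\right)^{2} = 16$)
$p{\left(Y \right)} = -3 + Y$ ($p{\left(Y \right)} = Y - 3 = -3 + Y$)
$p{\left(8 \right)} 89 L = \left(-3 + 8\right) 89 \cdot 16 = 5 \cdot 89 \cdot 16 = 445 \cdot 16 = 7120$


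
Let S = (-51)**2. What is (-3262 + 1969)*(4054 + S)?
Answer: -8604915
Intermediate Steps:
S = 2601
(-3262 + 1969)*(4054 + S) = (-3262 + 1969)*(4054 + 2601) = -1293*6655 = -8604915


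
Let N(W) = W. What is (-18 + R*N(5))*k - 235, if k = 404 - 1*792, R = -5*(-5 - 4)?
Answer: -80551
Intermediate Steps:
R = 45 (R = -5*(-9) = 45)
k = -388 (k = 404 - 792 = -388)
(-18 + R*N(5))*k - 235 = (-18 + 45*5)*(-388) - 235 = (-18 + 225)*(-388) - 235 = 207*(-388) - 235 = -80316 - 235 = -80551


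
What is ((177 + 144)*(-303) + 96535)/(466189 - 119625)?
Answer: -182/86641 ≈ -0.0021006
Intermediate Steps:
((177 + 144)*(-303) + 96535)/(466189 - 119625) = (321*(-303) + 96535)/346564 = (-97263 + 96535)*(1/346564) = -728*1/346564 = -182/86641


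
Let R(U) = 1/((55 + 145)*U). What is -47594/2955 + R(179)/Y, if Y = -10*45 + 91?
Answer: -122337521951/7595650200 ≈ -16.106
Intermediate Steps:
Y = -359 (Y = -450 + 91 = -359)
R(U) = 1/(200*U)
-47594/2955 + R(179)/Y = -47594/2955 + ((1/200)/179)/(-359) = -47594*1/2955 + ((1/200)*(1/179))*(-1/359) = -47594/2955 + (1/35800)*(-1/359) = -47594/2955 - 1/12852200 = -122337521951/7595650200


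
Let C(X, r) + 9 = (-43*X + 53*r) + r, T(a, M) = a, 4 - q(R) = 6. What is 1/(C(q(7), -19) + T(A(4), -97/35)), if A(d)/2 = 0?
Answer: -1/949 ≈ -0.0010537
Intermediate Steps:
A(d) = 0 (A(d) = 2*0 = 0)
q(R) = -2 (q(R) = 4 - 1*6 = 4 - 6 = -2)
C(X, r) = -9 - 43*X + 54*r (C(X, r) = -9 + ((-43*X + 53*r) + r) = -9 + (-43*X + 54*r) = -9 - 43*X + 54*r)
1/(C(q(7), -19) + T(A(4), -97/35)) = 1/((-9 - 43*(-2) + 54*(-19)) + 0) = 1/((-9 + 86 - 1026) + 0) = 1/(-949 + 0) = 1/(-949) = -1/949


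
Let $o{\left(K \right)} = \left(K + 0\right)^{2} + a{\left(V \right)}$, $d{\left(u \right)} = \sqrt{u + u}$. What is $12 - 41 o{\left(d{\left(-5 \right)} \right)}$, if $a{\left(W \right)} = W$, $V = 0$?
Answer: $422$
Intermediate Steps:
$d{\left(u \right)} = \sqrt{2} \sqrt{u}$ ($d{\left(u \right)} = \sqrt{2 u} = \sqrt{2} \sqrt{u}$)
$o{\left(K \right)} = K^{2}$ ($o{\left(K \right)} = \left(K + 0\right)^{2} + 0 = K^{2} + 0 = K^{2}$)
$12 - 41 o{\left(d{\left(-5 \right)} \right)} = 12 - 41 \left(\sqrt{2} \sqrt{-5}\right)^{2} = 12 - 41 \left(\sqrt{2} i \sqrt{5}\right)^{2} = 12 - 41 \left(i \sqrt{10}\right)^{2} = 12 - -410 = 12 + 410 = 422$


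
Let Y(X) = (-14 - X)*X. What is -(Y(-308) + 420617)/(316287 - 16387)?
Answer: -66013/59980 ≈ -1.1006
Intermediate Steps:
Y(X) = X*(-14 - X)
-(Y(-308) + 420617)/(316287 - 16387) = -(-1*(-308)*(14 - 308) + 420617)/(316287 - 16387) = -(-1*(-308)*(-294) + 420617)/299900 = -(-90552 + 420617)/299900 = -330065/299900 = -1*66013/59980 = -66013/59980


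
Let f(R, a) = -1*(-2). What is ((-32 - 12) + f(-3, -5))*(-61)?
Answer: 2562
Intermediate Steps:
f(R, a) = 2
((-32 - 12) + f(-3, -5))*(-61) = ((-32 - 12) + 2)*(-61) = (-44 + 2)*(-61) = -42*(-61) = 2562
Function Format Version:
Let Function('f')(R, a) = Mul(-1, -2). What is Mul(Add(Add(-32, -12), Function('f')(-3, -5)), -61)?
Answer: 2562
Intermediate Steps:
Function('f')(R, a) = 2
Mul(Add(Add(-32, -12), Function('f')(-3, -5)), -61) = Mul(Add(Add(-32, -12), 2), -61) = Mul(Add(-44, 2), -61) = Mul(-42, -61) = 2562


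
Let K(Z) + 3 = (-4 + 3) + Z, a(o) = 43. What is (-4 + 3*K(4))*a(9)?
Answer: -172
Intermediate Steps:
K(Z) = -4 + Z (K(Z) = -3 + ((-4 + 3) + Z) = -3 + (-1 + Z) = -4 + Z)
(-4 + 3*K(4))*a(9) = (-4 + 3*(-4 + 4))*43 = (-4 + 3*0)*43 = (-4 + 0)*43 = -4*43 = -172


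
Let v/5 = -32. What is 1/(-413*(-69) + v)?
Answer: 1/28337 ≈ 3.5290e-5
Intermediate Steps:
v = -160 (v = 5*(-32) = -160)
1/(-413*(-69) + v) = 1/(-413*(-69) - 160) = 1/(28497 - 160) = 1/28337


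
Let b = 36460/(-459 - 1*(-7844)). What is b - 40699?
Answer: -60105131/1477 ≈ -40694.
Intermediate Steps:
b = 7292/1477 (b = 36460/(-459 + 7844) = 36460/7385 = 36460*(1/7385) = 7292/1477 ≈ 4.9370)
b - 40699 = 7292/1477 - 40699 = -60105131/1477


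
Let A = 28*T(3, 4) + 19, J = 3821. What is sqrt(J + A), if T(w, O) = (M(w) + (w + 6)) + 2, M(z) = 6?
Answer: 2*sqrt(1079) ≈ 65.696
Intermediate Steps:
T(w, O) = 14 + w (T(w, O) = (6 + (w + 6)) + 2 = (6 + (6 + w)) + 2 = (12 + w) + 2 = 14 + w)
A = 495 (A = 28*(14 + 3) + 19 = 28*17 + 19 = 476 + 19 = 495)
sqrt(J + A) = sqrt(3821 + 495) = sqrt(4316) = 2*sqrt(1079)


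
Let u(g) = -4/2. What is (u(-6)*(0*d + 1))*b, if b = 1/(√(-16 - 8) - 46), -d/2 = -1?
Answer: 23/535 + I*√6/535 ≈ 0.042991 + 0.0045785*I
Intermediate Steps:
u(g) = -2 (u(g) = -4*½ = -2)
d = 2 (d = -2*(-1) = 2)
b = 1/(-46 + 2*I*√6) (b = 1/(√(-24) - 46) = 1/(2*I*√6 - 46) = 1/(-46 + 2*I*√6) ≈ -0.021495 - 0.0022892*I)
(u(-6)*(0*d + 1))*b = (-2*(0*2 + 1))*(-23/1070 - I*√6/1070) = (-2*(0 + 1))*(-23/1070 - I*√6/1070) = (-2*1)*(-23/1070 - I*√6/1070) = -2*(-23/1070 - I*√6/1070) = 23/535 + I*√6/535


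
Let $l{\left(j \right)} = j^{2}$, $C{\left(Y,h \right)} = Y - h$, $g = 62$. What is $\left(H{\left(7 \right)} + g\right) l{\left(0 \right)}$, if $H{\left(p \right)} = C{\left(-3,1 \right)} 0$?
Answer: $0$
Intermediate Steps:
$H{\left(p \right)} = 0$ ($H{\left(p \right)} = \left(-3 - 1\right) 0 = \left(-4\right) 0 = 0$)
$\left(H{\left(7 \right)} + g\right) l{\left(0 \right)} = \left(0 + 62\right) 0^{2} = 62 \cdot 0 = 0$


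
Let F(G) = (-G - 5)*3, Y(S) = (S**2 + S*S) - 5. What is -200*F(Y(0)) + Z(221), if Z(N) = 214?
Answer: 214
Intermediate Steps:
Y(S) = -5 + 2*S**2 (Y(S) = (S**2 + S**2) - 5 = 2*S**2 - 5 = -5 + 2*S**2)
F(G) = -15 - 3*G (F(G) = (-5 - G)*3 = -15 - 3*G)
-200*F(Y(0)) + Z(221) = -200*(-15 - 3*(-5 + 2*0**2)) + 214 = -200*(-15 - 3*(-5 + 2*0)) + 214 = -200*(-15 - 3*(-5 + 0)) + 214 = -200*(-15 - 3*(-5)) + 214 = -200*(-15 + 15) + 214 = -200*0 + 214 = 0 + 214 = 214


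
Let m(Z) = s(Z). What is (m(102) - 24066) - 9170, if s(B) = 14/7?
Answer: -33234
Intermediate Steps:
s(B) = 2 (s(B) = 14*(⅐) = 2)
m(Z) = 2
(m(102) - 24066) - 9170 = (2 - 24066) - 9170 = -24064 - 9170 = -33234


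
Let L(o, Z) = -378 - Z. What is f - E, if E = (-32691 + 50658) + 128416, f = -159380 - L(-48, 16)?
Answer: -305369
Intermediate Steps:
f = -158986 (f = -159380 - (-378 - 1*16) = -159380 - (-378 - 16) = -159380 - 1*(-394) = -159380 + 394 = -158986)
E = 146383 (E = 17967 + 128416 = 146383)
f - E = -158986 - 1*146383 = -158986 - 146383 = -305369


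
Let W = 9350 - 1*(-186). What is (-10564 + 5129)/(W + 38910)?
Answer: -5435/48446 ≈ -0.11219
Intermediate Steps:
W = 9536 (W = 9350 + 186 = 9536)
(-10564 + 5129)/(W + 38910) = (-10564 + 5129)/(9536 + 38910) = -5435/48446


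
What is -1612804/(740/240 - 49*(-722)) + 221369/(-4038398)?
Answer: -78251720676341/1714594754054 ≈ -45.639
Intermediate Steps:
-1612804/(740/240 - 49*(-722)) + 221369/(-4038398) = -1612804/(740*(1/240) + 35378) + 221369*(-1/4038398) = -1612804/(37/12 + 35378) - 221369/4038398 = -1612804/424573/12 - 221369/4038398 = -1612804*12/424573 - 221369/4038398 = -19353648/424573 - 221369/4038398 = -78251720676341/1714594754054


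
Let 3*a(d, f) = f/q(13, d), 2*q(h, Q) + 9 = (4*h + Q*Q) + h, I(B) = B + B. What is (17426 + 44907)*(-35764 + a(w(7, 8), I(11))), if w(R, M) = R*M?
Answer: -5336889438665/2394 ≈ -2.2293e+9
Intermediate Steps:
I(B) = 2*B
q(h, Q) = -9/2 + Q²/2 + 5*h/2 (q(h, Q) = -9/2 + ((4*h + Q*Q) + h)/2 = -9/2 + ((4*h + Q²) + h)/2 = -9/2 + ((Q² + 4*h) + h)/2 = -9/2 + (Q² + 5*h)/2 = -9/2 + (Q²/2 + 5*h/2) = -9/2 + Q²/2 + 5*h/2)
w(R, M) = M*R
a(d, f) = f/(3*(28 + d²/2)) (a(d, f) = (f/(-9/2 + d²/2 + (5/2)*13))/3 = (f/(-9/2 + d²/2 + 65/2))/3 = (f/(28 + d²/2))/3 = f/(3*(28 + d²/2)))
(17426 + 44907)*(-35764 + a(w(7, 8), I(11))) = (17426 + 44907)*(-35764 + 2*(2*11)/(3*(56 + (8*7)²))) = 62333*(-35764 + (⅔)*22/(56 + 56²)) = 62333*(-35764 + (⅔)*22/(56 + 3136)) = 62333*(-35764 + (⅔)*22/3192) = 62333*(-35764 + (⅔)*22*(1/3192)) = 62333*(-35764 + 11/2394) = 62333*(-85619005/2394) = -5336889438665/2394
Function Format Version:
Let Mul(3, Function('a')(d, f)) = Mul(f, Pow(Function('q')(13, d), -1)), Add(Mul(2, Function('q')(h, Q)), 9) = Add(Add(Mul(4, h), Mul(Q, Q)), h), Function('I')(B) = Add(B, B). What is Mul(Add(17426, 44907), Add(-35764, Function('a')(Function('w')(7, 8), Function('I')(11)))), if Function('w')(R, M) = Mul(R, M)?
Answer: Rational(-5336889438665, 2394) ≈ -2.2293e+9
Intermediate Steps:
Function('I')(B) = Mul(2, B)
Function('q')(h, Q) = Add(Rational(-9, 2), Mul(Rational(1, 2), Pow(Q, 2)), Mul(Rational(5, 2), h)) (Function('q')(h, Q) = Add(Rational(-9, 2), Mul(Rational(1, 2), Add(Add(Mul(4, h), Mul(Q, Q)), h))) = Add(Rational(-9, 2), Mul(Rational(1, 2), Add(Add(Mul(4, h), Pow(Q, 2)), h))) = Add(Rational(-9, 2), Mul(Rational(1, 2), Add(Add(Pow(Q, 2), Mul(4, h)), h))) = Add(Rational(-9, 2), Mul(Rational(1, 2), Add(Pow(Q, 2), Mul(5, h)))) = Add(Rational(-9, 2), Add(Mul(Rational(1, 2), Pow(Q, 2)), Mul(Rational(5, 2), h))) = Add(Rational(-9, 2), Mul(Rational(1, 2), Pow(Q, 2)), Mul(Rational(5, 2), h)))
Function('w')(R, M) = Mul(M, R)
Function('a')(d, f) = Mul(Rational(1, 3), f, Pow(Add(28, Mul(Rational(1, 2), Pow(d, 2))), -1)) (Function('a')(d, f) = Mul(Rational(1, 3), Mul(f, Pow(Add(Rational(-9, 2), Mul(Rational(1, 2), Pow(d, 2)), Mul(Rational(5, 2), 13)), -1))) = Mul(Rational(1, 3), Mul(f, Pow(Add(Rational(-9, 2), Mul(Rational(1, 2), Pow(d, 2)), Rational(65, 2)), -1))) = Mul(Rational(1, 3), Mul(f, Pow(Add(28, Mul(Rational(1, 2), Pow(d, 2))), -1))) = Mul(Rational(1, 3), f, Pow(Add(28, Mul(Rational(1, 2), Pow(d, 2))), -1)))
Mul(Add(17426, 44907), Add(-35764, Function('a')(Function('w')(7, 8), Function('I')(11)))) = Mul(Add(17426, 44907), Add(-35764, Mul(Rational(2, 3), Mul(2, 11), Pow(Add(56, Pow(Mul(8, 7), 2)), -1)))) = Mul(62333, Add(-35764, Mul(Rational(2, 3), 22, Pow(Add(56, Pow(56, 2)), -1)))) = Mul(62333, Add(-35764, Mul(Rational(2, 3), 22, Pow(Add(56, 3136), -1)))) = Mul(62333, Add(-35764, Mul(Rational(2, 3), 22, Pow(3192, -1)))) = Mul(62333, Add(-35764, Mul(Rational(2, 3), 22, Rational(1, 3192)))) = Mul(62333, Add(-35764, Rational(11, 2394))) = Mul(62333, Rational(-85619005, 2394)) = Rational(-5336889438665, 2394)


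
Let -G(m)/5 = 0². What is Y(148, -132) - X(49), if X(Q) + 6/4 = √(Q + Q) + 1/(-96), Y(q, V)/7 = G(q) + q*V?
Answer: -13128047/96 - 7*√2 ≈ -1.3676e+5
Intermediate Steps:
G(m) = 0 (G(m) = -5*0² = -5*0 = 0)
Y(q, V) = 7*V*q (Y(q, V) = 7*(0 + q*V) = 7*(0 + V*q) = 7*(V*q) = 7*V*q)
X(Q) = -145/96 + √2*√Q (X(Q) = -3/2 + (√(Q + Q) + 1/(-96)) = -3/2 + (√(2*Q) + 1*(-1/96)) = -3/2 + (√2*√Q - 1/96) = -3/2 + (-1/96 + √2*√Q) = -145/96 + √2*√Q)
Y(148, -132) - X(49) = 7*(-132)*148 - (-145/96 + √2*√49) = -136752 - (-145/96 + √2*7) = -136752 - (-145/96 + 7*√2) = -136752 + (145/96 - 7*√2) = -13128047/96 - 7*√2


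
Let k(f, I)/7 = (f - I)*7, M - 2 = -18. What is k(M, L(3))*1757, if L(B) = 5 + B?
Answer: -2066232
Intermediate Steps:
M = -16 (M = 2 - 18 = -16)
k(f, I) = -49*I + 49*f (k(f, I) = 7*((f - I)*7) = 7*(-7*I + 7*f) = -49*I + 49*f)
k(M, L(3))*1757 = (-49*(5 + 3) + 49*(-16))*1757 = (-49*8 - 784)*1757 = (-392 - 784)*1757 = -1176*1757 = -2066232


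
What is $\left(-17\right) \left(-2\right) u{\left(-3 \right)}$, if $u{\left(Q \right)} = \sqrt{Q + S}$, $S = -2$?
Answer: $34 i \sqrt{5} \approx 76.026 i$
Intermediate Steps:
$u{\left(Q \right)} = \sqrt{-2 + Q}$ ($u{\left(Q \right)} = \sqrt{Q - 2} = \sqrt{-2 + Q}$)
$\left(-17\right) \left(-2\right) u{\left(-3 \right)} = \left(-17\right) \left(-2\right) \sqrt{-2 - 3} = 34 \sqrt{-5} = 34 i \sqrt{5}$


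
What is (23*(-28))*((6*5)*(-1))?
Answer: 19320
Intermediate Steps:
(23*(-28))*((6*5)*(-1)) = -19320*(-1) = -644*(-30) = 19320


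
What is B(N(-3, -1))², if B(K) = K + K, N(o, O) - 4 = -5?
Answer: 4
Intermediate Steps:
N(o, O) = -1 (N(o, O) = 4 - 5 = -1)
B(K) = 2*K
B(N(-3, -1))² = (2*(-1))² = (-2)² = 4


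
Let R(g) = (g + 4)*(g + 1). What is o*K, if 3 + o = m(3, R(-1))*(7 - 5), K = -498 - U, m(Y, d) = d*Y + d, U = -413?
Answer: 255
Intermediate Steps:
R(g) = (1 + g)*(4 + g) (R(g) = (4 + g)*(1 + g) = (1 + g)*(4 + g))
m(Y, d) = d + Y*d (m(Y, d) = Y*d + d = d + Y*d)
K = -85 (K = -498 - 1*(-413) = -498 + 413 = -85)
o = -3 (o = -3 + ((4 + (-1)**2 + 5*(-1))*(1 + 3))*(7 - 5) = -3 + ((4 + 1 - 5)*4)*2 = -3 + (0*4)*2 = -3 + 0*2 = -3 + 0 = -3)
o*K = -3*(-85) = 255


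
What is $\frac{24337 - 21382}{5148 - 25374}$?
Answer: $- \frac{985}{6742} \approx -0.1461$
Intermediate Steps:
$\frac{24337 - 21382}{5148 - 25374} = \frac{24337 - 21382}{-20226} = \left(24337 - 21382\right) \left(- \frac{1}{20226}\right) = 2955 \left(- \frac{1}{20226}\right) = - \frac{985}{6742}$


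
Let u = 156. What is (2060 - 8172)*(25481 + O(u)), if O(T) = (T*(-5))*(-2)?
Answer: -165274592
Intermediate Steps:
O(T) = 10*T (O(T) = -5*T*(-2) = 10*T)
(2060 - 8172)*(25481 + O(u)) = (2060 - 8172)*(25481 + 10*156) = -6112*(25481 + 1560) = -6112*27041 = -165274592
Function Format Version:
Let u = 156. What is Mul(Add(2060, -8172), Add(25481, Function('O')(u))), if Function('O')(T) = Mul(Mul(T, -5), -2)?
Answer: -165274592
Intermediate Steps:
Function('O')(T) = Mul(10, T) (Function('O')(T) = Mul(Mul(-5, T), -2) = Mul(10, T))
Mul(Add(2060, -8172), Add(25481, Function('O')(u))) = Mul(Add(2060, -8172), Add(25481, Mul(10, 156))) = Mul(-6112, Add(25481, 1560)) = Mul(-6112, 27041) = -165274592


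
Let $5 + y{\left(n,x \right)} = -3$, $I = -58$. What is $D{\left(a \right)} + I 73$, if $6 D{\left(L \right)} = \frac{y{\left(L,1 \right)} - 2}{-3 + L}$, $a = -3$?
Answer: $- \frac{76207}{18} \approx -4233.7$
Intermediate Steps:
$y{\left(n,x \right)} = -8$ ($y{\left(n,x \right)} = -5 - 3 = -8$)
$D{\left(L \right)} = - \frac{5}{3 \left(-3 + L\right)}$ ($D{\left(L \right)} = \frac{\left(-8 - 2\right) \frac{1}{-3 + L}}{6} = \frac{\left(-10\right) \frac{1}{-3 + L}}{6} = - \frac{5}{3 \left(-3 + L\right)}$)
$D{\left(a \right)} + I 73 = - \frac{5}{-9 + 3 \left(-3\right)} - 4234 = - \frac{5}{-9 - 9} - 4234 = - \frac{5}{-18} - 4234 = \left(-5\right) \left(- \frac{1}{18}\right) - 4234 = \frac{5}{18} - 4234 = - \frac{76207}{18}$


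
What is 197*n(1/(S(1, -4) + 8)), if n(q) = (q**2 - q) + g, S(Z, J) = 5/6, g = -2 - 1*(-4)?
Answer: 1051192/2809 ≈ 374.22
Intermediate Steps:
g = 2 (g = -2 + 4 = 2)
S(Z, J) = 5/6 (S(Z, J) = 5*(1/6) = 5/6)
n(q) = 2 + q**2 - q (n(q) = (q**2 - q) + 2 = 2 + q**2 - q)
197*n(1/(S(1, -4) + 8)) = 197*(2 + (1/(5/6 + 8))**2 - 1/(5/6 + 8)) = 197*(2 + (1/(53/6))**2 - 1/53/6) = 197*(2 + (6/53)**2 - 1*6/53) = 197*(2 + 36/2809 - 6/53) = 197*(5336/2809) = 1051192/2809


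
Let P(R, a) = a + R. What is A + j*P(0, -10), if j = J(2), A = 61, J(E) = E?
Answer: 41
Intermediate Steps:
P(R, a) = R + a
j = 2
A + j*P(0, -10) = 61 + 2*(0 - 10) = 61 + 2*(-10) = 61 - 20 = 41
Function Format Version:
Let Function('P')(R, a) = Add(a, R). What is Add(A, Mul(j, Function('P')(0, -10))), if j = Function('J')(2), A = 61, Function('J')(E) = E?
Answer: 41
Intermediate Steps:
Function('P')(R, a) = Add(R, a)
j = 2
Add(A, Mul(j, Function('P')(0, -10))) = Add(61, Mul(2, Add(0, -10))) = Add(61, Mul(2, -10)) = Add(61, -20) = 41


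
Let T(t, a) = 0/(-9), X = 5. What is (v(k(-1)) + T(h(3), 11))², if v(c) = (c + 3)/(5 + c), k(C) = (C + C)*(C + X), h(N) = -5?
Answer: 25/9 ≈ 2.7778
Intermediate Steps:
k(C) = 2*C*(5 + C) (k(C) = (C + C)*(C + 5) = (2*C)*(5 + C) = 2*C*(5 + C))
T(t, a) = 0 (T(t, a) = 0*(-⅑) = 0)
v(c) = (3 + c)/(5 + c)
(v(k(-1)) + T(h(3), 11))² = ((3 + 2*(-1)*(5 - 1))/(5 + 2*(-1)*(5 - 1)) + 0)² = ((3 + 2*(-1)*4)/(5 + 2*(-1)*4) + 0)² = ((3 - 8)/(5 - 8) + 0)² = (-5/(-3) + 0)² = (-⅓*(-5) + 0)² = (5/3 + 0)² = (5/3)² = 25/9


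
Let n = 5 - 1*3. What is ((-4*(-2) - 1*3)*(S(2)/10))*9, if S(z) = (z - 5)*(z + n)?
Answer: -54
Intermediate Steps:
n = 2 (n = 5 - 3 = 2)
S(z) = (-5 + z)*(2 + z) (S(z) = (z - 5)*(z + 2) = (-5 + z)*(2 + z))
((-4*(-2) - 1*3)*(S(2)/10))*9 = ((-4*(-2) - 1*3)*((-10 + 2² - 3*2)/10))*9 = ((8 - 3)*((-10 + 4 - 6)*(⅒)))*9 = (5*(-12*⅒))*9 = (5*(-6/5))*9 = -6*9 = -54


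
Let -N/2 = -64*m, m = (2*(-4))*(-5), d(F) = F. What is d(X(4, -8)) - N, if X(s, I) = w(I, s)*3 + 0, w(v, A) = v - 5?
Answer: -5159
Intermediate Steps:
w(v, A) = -5 + v
X(s, I) = -15 + 3*I (X(s, I) = (-5 + I)*3 + 0 = (-15 + 3*I) + 0 = -15 + 3*I)
m = 40 (m = -8*(-5) = 40)
N = 5120 (N = -(-128)*40 = -2*(-2560) = 5120)
d(X(4, -8)) - N = (-15 + 3*(-8)) - 1*5120 = (-15 - 24) - 5120 = -39 - 5120 = -5159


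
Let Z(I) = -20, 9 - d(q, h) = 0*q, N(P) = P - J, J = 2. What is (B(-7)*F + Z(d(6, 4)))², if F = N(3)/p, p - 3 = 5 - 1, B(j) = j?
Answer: 441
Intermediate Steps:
N(P) = -2 + P (N(P) = P - 1*2 = P - 2 = -2 + P)
p = 7 (p = 3 + (5 - 1) = 3 + 4 = 7)
d(q, h) = 9 (d(q, h) = 9 - 0*q = 9 - 1*0 = 9 + 0 = 9)
F = ⅐ (F = (-2 + 3)/7 = 1*(⅐) = ⅐ ≈ 0.14286)
(B(-7)*F + Z(d(6, 4)))² = (-7*⅐ - 20)² = (-1 - 20)² = (-21)² = 441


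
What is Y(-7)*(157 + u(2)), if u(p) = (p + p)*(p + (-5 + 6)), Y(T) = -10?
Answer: -1690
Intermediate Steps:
u(p) = 2*p*(1 + p) (u(p) = (2*p)*(p + 1) = (2*p)*(1 + p) = 2*p*(1 + p))
Y(-7)*(157 + u(2)) = -10*(157 + 2*2*(1 + 2)) = -10*(157 + 2*2*3) = -10*(157 + 12) = -10*169 = -1690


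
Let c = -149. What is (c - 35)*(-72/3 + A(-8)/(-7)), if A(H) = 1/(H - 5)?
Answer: 401672/91 ≈ 4414.0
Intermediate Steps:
A(H) = 1/(-5 + H)
(c - 35)*(-72/3 + A(-8)/(-7)) = (-149 - 35)*(-72/3 + 1/(-5 - 8*(-7))) = -184*(-72*⅓ - ⅐/(-13)) = -184*(-24 - 1/13*(-⅐)) = -184*(-24 + 1/91) = -184*(-2183/91) = 401672/91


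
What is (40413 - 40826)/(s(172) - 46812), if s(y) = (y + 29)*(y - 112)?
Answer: 413/34752 ≈ 0.011884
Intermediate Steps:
s(y) = (-112 + y)*(29 + y) (s(y) = (29 + y)*(-112 + y) = (-112 + y)*(29 + y))
(40413 - 40826)/(s(172) - 46812) = (40413 - 40826)/((-3248 + 172² - 83*172) - 46812) = -413/((-3248 + 29584 - 14276) - 46812) = -413/(12060 - 46812) = -413/(-34752) = -413*(-1/34752) = 413/34752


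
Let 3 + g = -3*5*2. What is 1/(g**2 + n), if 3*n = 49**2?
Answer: 3/5668 ≈ 0.00052929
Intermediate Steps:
n = 2401/3 (n = (1/3)*49**2 = (1/3)*2401 = 2401/3 ≈ 800.33)
g = -33 (g = -3 - 3*5*2 = -3 - 15*2 = -3 - 30 = -33)
1/(g**2 + n) = 1/((-33)**2 + 2401/3) = 1/(1089 + 2401/3) = 1/(5668/3) = 3/5668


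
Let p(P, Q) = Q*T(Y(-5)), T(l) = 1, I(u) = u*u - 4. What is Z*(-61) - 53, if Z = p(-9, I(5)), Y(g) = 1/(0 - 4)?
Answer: -1334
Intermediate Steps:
I(u) = -4 + u² (I(u) = u² - 4 = -4 + u²)
Y(g) = -¼ (Y(g) = 1/(-4) = -¼)
p(P, Q) = Q (p(P, Q) = Q*1 = Q)
Z = 21 (Z = -4 + 5² = -4 + 25 = 21)
Z*(-61) - 53 = 21*(-61) - 53 = -1281 - 53 = -1334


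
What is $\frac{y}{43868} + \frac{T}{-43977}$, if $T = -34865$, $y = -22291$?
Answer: $\frac{549166513}{1929183036} \approx 0.28466$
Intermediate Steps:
$\frac{y}{43868} + \frac{T}{-43977} = - \frac{22291}{43868} - \frac{34865}{-43977} = \left(-22291\right) \frac{1}{43868} - - \frac{34865}{43977} = - \frac{22291}{43868} + \frac{34865}{43977} = \frac{549166513}{1929183036}$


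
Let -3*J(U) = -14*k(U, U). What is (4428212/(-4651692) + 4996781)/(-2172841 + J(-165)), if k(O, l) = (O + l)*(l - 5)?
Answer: -5810870443810/2222393532843 ≈ -2.6147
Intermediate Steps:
k(O, l) = (-5 + l)*(O + l) (k(O, l) = (O + l)*(-5 + l) = (-5 + l)*(O + l))
J(U) = -140*U/3 + 28*U²/3 (J(U) = -(-14)*(U² - 5*U - 5*U + U*U)/3 = -(-14)*(U² - 5*U - 5*U + U²)/3 = -(-14)*(-10*U + 2*U²)/3 = -(-28*U² + 140*U)/3 = -140*U/3 + 28*U²/3)
(4428212/(-4651692) + 4996781)/(-2172841 + J(-165)) = (4428212/(-4651692) + 4996781)/(-2172841 + (28/3)*(-165)*(-5 - 165)) = (4428212*(-1/4651692) + 4996781)/(-2172841 + (28/3)*(-165)*(-170)) = (-1107053/1162923 + 4996781)/(-2172841 + 261800) = (5810870443810/1162923)/(-1911041) = (5810870443810/1162923)*(-1/1911041) = -5810870443810/2222393532843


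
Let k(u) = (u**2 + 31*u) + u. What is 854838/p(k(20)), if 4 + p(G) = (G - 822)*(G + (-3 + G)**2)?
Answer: 427419/117328579 ≈ 0.0036429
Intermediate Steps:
k(u) = u**2 + 32*u
p(G) = -4 + (-822 + G)*(G + (-3 + G)**2) (p(G) = -4 + (G - 822)*(G + (-3 + G)**2) = -4 + (-822 + G)*(G + (-3 + G)**2))
854838/p(k(20)) = 854838/(-7402 + (20*(32 + 20))**3 - 827*400*(32 + 20)**2 + 4119*(20*(32 + 20))) = 854838/(-7402 + (20*52)**3 - 827*(20*52)**2 + 4119*(20*52)) = 854838/(-7402 + 1040**3 - 827*1040**2 + 4119*1040) = 854838/(-7402 + 1124864000 - 827*1081600 + 4283760) = 854838/(-7402 + 1124864000 - 894483200 + 4283760) = 854838/234657158 = 854838*(1/234657158) = 427419/117328579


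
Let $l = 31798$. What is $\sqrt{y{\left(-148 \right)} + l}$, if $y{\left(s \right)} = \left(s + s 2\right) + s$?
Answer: $\sqrt{31206} \approx 176.65$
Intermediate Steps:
$y{\left(s \right)} = 4 s$ ($y{\left(s \right)} = \left(s + 2 s\right) + s = 3 s + s = 4 s$)
$\sqrt{y{\left(-148 \right)} + l} = \sqrt{4 \left(-148\right) + 31798} = \sqrt{-592 + 31798} = \sqrt{31206}$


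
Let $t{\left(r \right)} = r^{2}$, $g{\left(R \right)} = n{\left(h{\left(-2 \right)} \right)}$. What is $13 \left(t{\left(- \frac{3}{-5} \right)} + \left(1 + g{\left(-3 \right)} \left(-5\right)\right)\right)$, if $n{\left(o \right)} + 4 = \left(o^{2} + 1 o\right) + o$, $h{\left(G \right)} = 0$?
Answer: $\frac{6942}{25} \approx 277.68$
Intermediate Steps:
$n{\left(o \right)} = -4 + o^{2} + 2 o$ ($n{\left(o \right)} = -4 + \left(\left(o^{2} + 1 o\right) + o\right) = -4 + \left(\left(o^{2} + o\right) + o\right) = -4 + \left(\left(o + o^{2}\right) + o\right) = -4 + \left(o^{2} + 2 o\right) = -4 + o^{2} + 2 o$)
$g{\left(R \right)} = -4$ ($g{\left(R \right)} = -4 + 0^{2} + 2 \cdot 0 = -4 + 0 + 0 = -4$)
$13 \left(t{\left(- \frac{3}{-5} \right)} + \left(1 + g{\left(-3 \right)} \left(-5\right)\right)\right) = 13 \left(\left(- \frac{3}{-5}\right)^{2} + \left(1 - -20\right)\right) = 13 \left(\left(\left(-3\right) \left(- \frac{1}{5}\right)\right)^{2} + \left(1 + 20\right)\right) = 13 \left(\left(\frac{3}{5}\right)^{2} + 21\right) = 13 \left(\frac{9}{25} + 21\right) = 13 \cdot \frac{534}{25} = \frac{6942}{25}$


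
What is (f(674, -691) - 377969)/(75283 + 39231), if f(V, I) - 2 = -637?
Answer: -189302/57257 ≈ -3.3062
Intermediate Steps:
f(V, I) = -635 (f(V, I) = 2 - 637 = -635)
(f(674, -691) - 377969)/(75283 + 39231) = (-635 - 377969)/(75283 + 39231) = -378604/114514 = -378604*1/114514 = -189302/57257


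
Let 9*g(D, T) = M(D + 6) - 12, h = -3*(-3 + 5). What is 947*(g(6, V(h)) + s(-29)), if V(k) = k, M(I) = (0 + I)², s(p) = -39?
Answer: -69131/3 ≈ -23044.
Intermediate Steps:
h = -6 (h = -3*2 = -6)
M(I) = I²
g(D, T) = -4/3 + (6 + D)²/9 (g(D, T) = ((D + 6)² - 12)/9 = ((6 + D)² - 12)/9 = (-12 + (6 + D)²)/9 = -4/3 + (6 + D)²/9)
947*(g(6, V(h)) + s(-29)) = 947*((-4/3 + (6 + 6)²/9) - 39) = 947*((-4/3 + (⅑)*12²) - 39) = 947*((-4/3 + (⅑)*144) - 39) = 947*((-4/3 + 16) - 39) = 947*(44/3 - 39) = 947*(-73/3) = -69131/3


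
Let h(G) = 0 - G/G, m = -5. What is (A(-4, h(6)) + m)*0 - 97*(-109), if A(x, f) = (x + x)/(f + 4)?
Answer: 10573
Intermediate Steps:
h(G) = -1 (h(G) = 0 - 1*1 = 0 - 1 = -1)
A(x, f) = 2*x/(4 + f) (A(x, f) = (2*x)/(4 + f) = 2*x/(4 + f))
(A(-4, h(6)) + m)*0 - 97*(-109) = (2*(-4)/(4 - 1) - 5)*0 - 97*(-109) = (2*(-4)/3 - 5)*0 + 10573 = (2*(-4)*(⅓) - 5)*0 + 10573 = (-8/3 - 5)*0 + 10573 = -23/3*0 + 10573 = 0 + 10573 = 10573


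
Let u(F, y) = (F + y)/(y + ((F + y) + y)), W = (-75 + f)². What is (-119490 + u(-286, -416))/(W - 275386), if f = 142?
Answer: 2349961/5327641 ≈ 0.44109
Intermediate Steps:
W = 4489 (W = (-75 + 142)² = 67² = 4489)
u(F, y) = (F + y)/(F + 3*y) (u(F, y) = (F + y)/(y + (F + 2*y)) = (F + y)/(F + 3*y))
(-119490 + u(-286, -416))/(W - 275386) = (-119490 + (-286 - 416)/(-286 + 3*(-416)))/(4489 - 275386) = (-119490 - 702/(-286 - 1248))/(-270897) = (-119490 - 702/(-1534))*(-1/270897) = (-119490 - 1/1534*(-702))*(-1/270897) = (-119490 + 27/59)*(-1/270897) = -7049883/59*(-1/270897) = 2349961/5327641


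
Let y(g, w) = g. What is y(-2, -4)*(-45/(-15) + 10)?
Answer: -26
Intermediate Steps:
y(-2, -4)*(-45/(-15) + 10) = -2*(-45/(-15) + 10) = -2*(-45*(-1/15) + 10) = -2*(3 + 10) = -2*13 = -26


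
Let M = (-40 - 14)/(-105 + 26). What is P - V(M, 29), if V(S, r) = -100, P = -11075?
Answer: -10975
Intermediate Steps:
M = 54/79 (M = -54/(-79) = -54*(-1/79) = 54/79 ≈ 0.68354)
P - V(M, 29) = -11075 - 1*(-100) = -11075 + 100 = -10975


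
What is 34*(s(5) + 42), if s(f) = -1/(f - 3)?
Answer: 1411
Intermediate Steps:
s(f) = -1/(-3 + f)
34*(s(5) + 42) = 34*(-1/(-3 + 5) + 42) = 34*(-1/2 + 42) = 34*(83/2) = 1411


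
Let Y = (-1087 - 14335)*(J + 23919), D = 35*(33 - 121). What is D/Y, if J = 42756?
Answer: 4/1335405 ≈ 2.9953e-6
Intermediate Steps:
D = -3080 (D = 35*(-88) = -3080)
Y = -1028261850 (Y = (-1087 - 14335)*(42756 + 23919) = -15422*66675 = -1028261850)
D/Y = -3080/(-1028261850) = -3080*(-1/1028261850) = 4/1335405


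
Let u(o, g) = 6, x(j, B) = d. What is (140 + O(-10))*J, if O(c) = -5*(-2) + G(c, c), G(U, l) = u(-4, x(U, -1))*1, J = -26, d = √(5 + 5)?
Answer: -4056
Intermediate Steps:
d = √10 ≈ 3.1623
x(j, B) = √10
G(U, l) = 6 (G(U, l) = 6*1 = 6)
O(c) = 16 (O(c) = -5*(-2) + 6 = 10 + 6 = 16)
(140 + O(-10))*J = (140 + 16)*(-26) = 156*(-26) = -4056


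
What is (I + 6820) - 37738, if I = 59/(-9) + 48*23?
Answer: -268385/9 ≈ -29821.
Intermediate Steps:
I = 9877/9 (I = 59*(-⅑) + 1104 = -59/9 + 1104 = 9877/9 ≈ 1097.4)
(I + 6820) - 37738 = (9877/9 + 6820) - 37738 = 71257/9 - 37738 = -268385/9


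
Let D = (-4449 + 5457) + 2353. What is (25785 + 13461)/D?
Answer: 39246/3361 ≈ 11.677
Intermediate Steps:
D = 3361 (D = 1008 + 2353 = 3361)
(25785 + 13461)/D = (25785 + 13461)/3361 = 39246*(1/3361) = 39246/3361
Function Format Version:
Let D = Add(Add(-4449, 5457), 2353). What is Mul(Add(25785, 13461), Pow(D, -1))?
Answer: Rational(39246, 3361) ≈ 11.677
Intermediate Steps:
D = 3361 (D = Add(1008, 2353) = 3361)
Mul(Add(25785, 13461), Pow(D, -1)) = Mul(Add(25785, 13461), Pow(3361, -1)) = Mul(39246, Rational(1, 3361)) = Rational(39246, 3361)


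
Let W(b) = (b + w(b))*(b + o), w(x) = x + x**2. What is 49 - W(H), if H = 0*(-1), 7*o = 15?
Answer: 49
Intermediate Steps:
o = 15/7 (o = (1/7)*15 = 15/7 ≈ 2.1429)
H = 0
W(b) = (15/7 + b)*(b + b*(1 + b)) (W(b) = (b + b*(1 + b))*(b + 15/7) = (b + b*(1 + b))*(15/7 + b) = (15/7 + b)*(b + b*(1 + b)))
49 - W(H) = 49 - 0*(30 + 7*0**2 + 29*0)/7 = 49 - 0*(30 + 7*0 + 0)/7 = 49 - 0*(30 + 0 + 0)/7 = 49 - 0*30/7 = 49 - 1*0 = 49 + 0 = 49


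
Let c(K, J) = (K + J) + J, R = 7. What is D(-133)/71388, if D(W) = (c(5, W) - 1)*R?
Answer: -917/35694 ≈ -0.025691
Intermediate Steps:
c(K, J) = K + 2*J (c(K, J) = (J + K) + J = K + 2*J)
D(W) = 28 + 14*W (D(W) = ((5 + 2*W) - 1)*7 = (4 + 2*W)*7 = 28 + 14*W)
D(-133)/71388 = (28 + 14*(-133))/71388 = (28 - 1862)*(1/71388) = -1834*1/71388 = -917/35694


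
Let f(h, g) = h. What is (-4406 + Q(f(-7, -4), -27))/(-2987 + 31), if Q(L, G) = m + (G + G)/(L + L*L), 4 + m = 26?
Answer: 30697/20692 ≈ 1.4835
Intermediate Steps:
m = 22 (m = -4 + 26 = 22)
Q(L, G) = 22 + 2*G/(L + L²) (Q(L, G) = 22 + (G + G)/(L + L*L) = 22 + (2*G)/(L + L²) = 22 + 2*G/(L + L²))
(-4406 + Q(f(-7, -4), -27))/(-2987 + 31) = (-4406 + 2*(-27 + 11*(-7) + 11*(-7)²)/(-7*(1 - 7)))/(-2987 + 31) = (-4406 + 2*(-⅐)*(-27 - 77 + 11*49)/(-6))/(-2956) = (-4406 + 2*(-⅐)*(-⅙)*(-27 - 77 + 539))*(-1/2956) = (-4406 + 2*(-⅐)*(-⅙)*435)*(-1/2956) = (-4406 + 145/7)*(-1/2956) = -30697/7*(-1/2956) = 30697/20692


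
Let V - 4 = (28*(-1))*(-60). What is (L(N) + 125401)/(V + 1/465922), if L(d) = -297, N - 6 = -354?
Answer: 58288705888/784612649 ≈ 74.290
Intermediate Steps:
N = -348 (N = 6 - 354 = -348)
V = 1684 (V = 4 + (28*(-1))*(-60) = 4 - 28*(-60) = 4 + 1680 = 1684)
(L(N) + 125401)/(V + 1/465922) = (-297 + 125401)/(1684 + 1/465922) = 125104/(1684 + 1/465922) = 125104/(784612649/465922) = 125104*(465922/784612649) = 58288705888/784612649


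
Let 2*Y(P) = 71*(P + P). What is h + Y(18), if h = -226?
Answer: 1052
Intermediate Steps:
Y(P) = 71*P (Y(P) = (71*(P + P))/2 = (71*(2*P))/2 = (142*P)/2 = 71*P)
h + Y(18) = -226 + 71*18 = -226 + 1278 = 1052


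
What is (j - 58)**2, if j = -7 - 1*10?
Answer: 5625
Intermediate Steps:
j = -17 (j = -7 - 10 = -17)
(j - 58)**2 = (-17 - 58)**2 = (-75)**2 = 5625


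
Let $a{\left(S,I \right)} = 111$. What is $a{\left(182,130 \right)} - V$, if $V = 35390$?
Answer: $-35279$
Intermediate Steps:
$a{\left(182,130 \right)} - V = 111 - 35390 = -35279$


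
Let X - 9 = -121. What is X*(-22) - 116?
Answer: 2348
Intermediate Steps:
X = -112 (X = 9 - 121 = -112)
X*(-22) - 116 = -112*(-22) - 116 = 2464 - 116 = 2348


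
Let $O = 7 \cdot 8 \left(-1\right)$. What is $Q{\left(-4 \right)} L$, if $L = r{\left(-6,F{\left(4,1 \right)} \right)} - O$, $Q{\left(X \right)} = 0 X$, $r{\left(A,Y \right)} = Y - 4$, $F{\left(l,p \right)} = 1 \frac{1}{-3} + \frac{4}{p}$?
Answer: $0$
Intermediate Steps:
$O = -56$ ($O = 56 \left(-1\right) = -56$)
$F{\left(l,p \right)} = - \frac{1}{3} + \frac{4}{p}$ ($F{\left(l,p \right)} = 1 \left(- \frac{1}{3}\right) + \frac{4}{p} = - \frac{1}{3} + \frac{4}{p}$)
$r{\left(A,Y \right)} = -4 + Y$ ($r{\left(A,Y \right)} = Y - 4 = -4 + Y$)
$Q{\left(X \right)} = 0$
$L = \frac{167}{3}$ ($L = \left(-4 + \frac{12 - 1}{3 \cdot 1}\right) - -56 = \left(-4 + \frac{1}{3} \cdot 1 \left(12 - 1\right)\right) + 56 = \left(-4 + \frac{1}{3} \cdot 1 \cdot 11\right) + 56 = \left(-4 + \frac{11}{3}\right) + 56 = - \frac{1}{3} + 56 = \frac{167}{3} \approx 55.667$)
$Q{\left(-4 \right)} L = 0 \cdot \frac{167}{3} = 0$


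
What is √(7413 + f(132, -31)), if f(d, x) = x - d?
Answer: 5*√290 ≈ 85.147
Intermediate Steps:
√(7413 + f(132, -31)) = √(7413 + (-31 - 1*132)) = √(7413 + (-31 - 132)) = √(7413 - 163) = √7250 = 5*√290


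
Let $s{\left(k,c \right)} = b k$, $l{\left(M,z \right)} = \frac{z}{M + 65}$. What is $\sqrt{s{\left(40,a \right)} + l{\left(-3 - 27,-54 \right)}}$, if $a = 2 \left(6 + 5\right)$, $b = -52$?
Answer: $\frac{i \sqrt{2549890}}{35} \approx 45.624 i$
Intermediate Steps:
$a = 22$ ($a = 2 \cdot 11 = 22$)
$l{\left(M,z \right)} = \frac{z}{65 + M}$
$s{\left(k,c \right)} = - 52 k$
$\sqrt{s{\left(40,a \right)} + l{\left(-3 - 27,-54 \right)}} = \sqrt{\left(-52\right) 40 - \frac{54}{65 - 30}} = \sqrt{-2080 - \frac{54}{65 - 30}} = \sqrt{-2080 - \frac{54}{35}} = \sqrt{- \frac{72854}{35}} = \frac{i \sqrt{2549890}}{35}$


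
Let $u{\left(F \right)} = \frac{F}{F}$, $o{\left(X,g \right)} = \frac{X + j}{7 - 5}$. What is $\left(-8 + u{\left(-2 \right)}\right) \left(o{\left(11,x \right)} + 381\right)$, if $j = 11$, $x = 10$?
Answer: $-2744$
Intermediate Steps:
$o{\left(X,g \right)} = \frac{11}{2} + \frac{X}{2}$ ($o{\left(X,g \right)} = \frac{X + 11}{7 - 5} = \frac{11 + X}{2} = \left(11 + X\right) \frac{1}{2} = \frac{11}{2} + \frac{X}{2}$)
$u{\left(F \right)} = 1$
$\left(-8 + u{\left(-2 \right)}\right) \left(o{\left(11,x \right)} + 381\right) = \left(-8 + 1\right) \left(\left(\frac{11}{2} + \frac{1}{2} \cdot 11\right) + 381\right) = - 7 \left(\left(\frac{11}{2} + \frac{11}{2}\right) + 381\right) = - 7 \left(11 + 381\right) = \left(-7\right) 392 = -2744$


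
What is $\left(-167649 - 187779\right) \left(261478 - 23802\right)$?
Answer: $-84476705328$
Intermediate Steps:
$\left(-167649 - 187779\right) \left(261478 - 23802\right) = \left(-167649 - 187779\right) 237676 = \left(-355428\right) 237676 = -84476705328$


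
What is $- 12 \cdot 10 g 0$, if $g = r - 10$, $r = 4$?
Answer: $0$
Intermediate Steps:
$g = -6$ ($g = 4 - 10 = -6$)
$- 12 \cdot 10 g 0 = - 12 \cdot 10 \left(-6\right) 0 = - 12 \left(\left(-60\right) 0\right) = \left(-12\right) 0 = 0$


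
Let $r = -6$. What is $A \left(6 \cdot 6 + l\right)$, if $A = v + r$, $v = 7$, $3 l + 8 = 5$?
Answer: $35$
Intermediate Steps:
$l = -1$ ($l = - \frac{8}{3} + \frac{1}{3} \cdot 5 = - \frac{8}{3} + \frac{5}{3} = -1$)
$A = 1$ ($A = 7 - 6 = 1$)
$A \left(6 \cdot 6 + l\right) = 1 \left(6 \cdot 6 - 1\right) = 1 \left(36 - 1\right) = 1 \cdot 35 = 35$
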